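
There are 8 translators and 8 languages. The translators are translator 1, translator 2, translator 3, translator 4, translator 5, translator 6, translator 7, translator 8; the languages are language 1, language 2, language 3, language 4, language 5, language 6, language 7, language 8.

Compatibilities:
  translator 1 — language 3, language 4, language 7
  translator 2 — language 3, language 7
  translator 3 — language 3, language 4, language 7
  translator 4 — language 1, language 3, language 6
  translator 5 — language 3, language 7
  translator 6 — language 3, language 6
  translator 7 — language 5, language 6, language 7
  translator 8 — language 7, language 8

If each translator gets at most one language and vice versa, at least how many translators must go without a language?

1

A valid assignment of size 7: translator 1-language 4, translator 2-language 3, translator 3-language 7, translator 4-language 1, translator 6-language 6, translator 7-language 5, translator 8-language 8.
The set {translator 1, translator 2, translator 3, translator 5} has only 3 neighbours ({language 3, language 4, language 7}), so by Hall's theorem at most 7 of the 8 translators can be matched.
That matches 7 of the 8, leaving 1 unmatched; no matching can do better.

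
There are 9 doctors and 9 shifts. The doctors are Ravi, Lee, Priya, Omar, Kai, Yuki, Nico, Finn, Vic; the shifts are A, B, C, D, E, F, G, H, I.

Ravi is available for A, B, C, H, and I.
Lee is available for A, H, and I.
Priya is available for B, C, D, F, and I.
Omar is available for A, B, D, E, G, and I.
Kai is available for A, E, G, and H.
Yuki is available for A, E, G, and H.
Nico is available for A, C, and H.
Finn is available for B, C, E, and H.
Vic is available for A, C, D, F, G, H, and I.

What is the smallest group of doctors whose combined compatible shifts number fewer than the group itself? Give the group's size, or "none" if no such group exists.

A matching saturating every doctor exists, for instance Ravi→A, Lee→I, Priya→F, Omar→D, Kai→E, Yuki→H, Nico→C, Finn→B, Vic→G.
By Hall's marriage theorem, this means |N(S)| ≥ |S| for every subset S, so no violating subset exists.

none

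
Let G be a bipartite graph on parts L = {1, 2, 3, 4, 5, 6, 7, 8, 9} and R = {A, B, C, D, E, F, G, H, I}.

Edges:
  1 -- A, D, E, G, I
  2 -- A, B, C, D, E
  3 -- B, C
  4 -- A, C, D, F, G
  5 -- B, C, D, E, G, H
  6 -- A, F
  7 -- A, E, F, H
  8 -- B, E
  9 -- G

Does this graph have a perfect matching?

Yes

For example, pair 1→I, 2→E, 3→C, 4→A, 5→D, 6→F, 7→H, 8→B, 9→G.
Every left vertex is matched, so this is a perfect matching.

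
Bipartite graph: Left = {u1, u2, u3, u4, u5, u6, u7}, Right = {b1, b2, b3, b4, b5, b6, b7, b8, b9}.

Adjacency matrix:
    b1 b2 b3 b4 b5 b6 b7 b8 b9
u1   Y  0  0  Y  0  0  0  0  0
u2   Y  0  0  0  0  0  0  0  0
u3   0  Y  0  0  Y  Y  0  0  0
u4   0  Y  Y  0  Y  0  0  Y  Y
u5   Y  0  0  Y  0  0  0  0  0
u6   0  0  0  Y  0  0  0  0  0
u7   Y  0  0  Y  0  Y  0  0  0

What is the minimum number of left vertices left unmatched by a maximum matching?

One maximum matching: u1-b4, u2-b1, u3-b5, u4-b8, u7-b6.
The set {u1, u2, u5, u6} has only 2 neighbours ({b1, b4}), so by Hall's theorem at most 5 of the 7 left vertices can be matched.
That matches 5 of the 7, leaving 2 unmatched; no matching can do better.

2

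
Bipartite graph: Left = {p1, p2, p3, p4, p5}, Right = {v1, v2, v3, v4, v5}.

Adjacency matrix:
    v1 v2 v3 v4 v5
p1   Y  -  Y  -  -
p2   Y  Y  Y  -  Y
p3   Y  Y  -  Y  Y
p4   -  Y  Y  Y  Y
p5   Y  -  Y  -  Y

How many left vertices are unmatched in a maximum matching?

For example, pair p1–v3, p2–v5, p3–v2, p4–v4, p5–v1.
All 5 left vertices are matched, so no larger matching exists.
That matches 5 of the 5, leaving 0 unmatched; no matching can do better.

0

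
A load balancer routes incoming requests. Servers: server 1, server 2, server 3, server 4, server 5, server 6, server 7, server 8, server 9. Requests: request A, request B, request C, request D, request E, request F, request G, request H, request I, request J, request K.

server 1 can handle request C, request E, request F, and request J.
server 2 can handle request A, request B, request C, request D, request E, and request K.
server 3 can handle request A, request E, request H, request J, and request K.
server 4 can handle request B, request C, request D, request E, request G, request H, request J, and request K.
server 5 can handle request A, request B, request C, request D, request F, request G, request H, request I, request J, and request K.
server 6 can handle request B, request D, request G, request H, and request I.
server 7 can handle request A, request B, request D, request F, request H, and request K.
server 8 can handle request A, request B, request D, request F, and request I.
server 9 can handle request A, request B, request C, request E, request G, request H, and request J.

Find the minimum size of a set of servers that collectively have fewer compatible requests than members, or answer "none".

none

A matching saturating every server exists, for instance server 1→request J, server 2→request C, server 3→request H, server 4→request K, server 5→request F, server 6→request G, server 7→request B, server 8→request I, server 9→request E.
By Hall's marriage theorem, this means |N(S)| ≥ |S| for every subset S, so no violating subset exists.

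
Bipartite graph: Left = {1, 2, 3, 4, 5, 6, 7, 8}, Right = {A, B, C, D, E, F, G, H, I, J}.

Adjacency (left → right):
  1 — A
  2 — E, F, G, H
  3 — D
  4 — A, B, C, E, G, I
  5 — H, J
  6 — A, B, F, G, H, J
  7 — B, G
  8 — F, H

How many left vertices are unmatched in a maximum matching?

A valid assignment of size 8: 1→A, 2→E, 3→D, 4→G, 5→H, 6→J, 7→B, 8→F.
All 8 left vertices are matched, so no larger matching exists.
That matches 8 of the 8, leaving 0 unmatched; no matching can do better.

0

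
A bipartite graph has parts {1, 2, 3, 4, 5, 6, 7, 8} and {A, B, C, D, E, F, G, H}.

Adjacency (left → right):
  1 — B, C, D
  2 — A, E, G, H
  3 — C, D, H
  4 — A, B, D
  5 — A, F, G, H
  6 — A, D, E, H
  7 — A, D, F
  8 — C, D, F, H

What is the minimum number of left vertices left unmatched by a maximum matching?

One maximum matching: 1→B, 2→G, 3→C, 4→A, 5→H, 6→E, 7→D, 8→F.
This saturates every left vertex, so 8 is the maximum.
That matches 8 of the 8, leaving 0 unmatched; no matching can do better.

0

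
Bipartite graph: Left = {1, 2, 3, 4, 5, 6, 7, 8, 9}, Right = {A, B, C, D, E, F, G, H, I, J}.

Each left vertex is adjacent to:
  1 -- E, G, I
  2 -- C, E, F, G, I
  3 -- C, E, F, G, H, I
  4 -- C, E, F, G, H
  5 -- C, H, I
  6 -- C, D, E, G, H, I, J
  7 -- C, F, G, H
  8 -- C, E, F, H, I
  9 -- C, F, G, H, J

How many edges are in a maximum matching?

For example, pair 1→I, 2→G, 3→H, 4→E, 5→C, 6→D, 7→F, 9→J.
The set {1, 2, 3, 4, 5, 7, 8} has only 6 neighbours ({C, E, F, G, H, I}), so by Hall's theorem at most 8 of the 9 left vertices can be matched.

8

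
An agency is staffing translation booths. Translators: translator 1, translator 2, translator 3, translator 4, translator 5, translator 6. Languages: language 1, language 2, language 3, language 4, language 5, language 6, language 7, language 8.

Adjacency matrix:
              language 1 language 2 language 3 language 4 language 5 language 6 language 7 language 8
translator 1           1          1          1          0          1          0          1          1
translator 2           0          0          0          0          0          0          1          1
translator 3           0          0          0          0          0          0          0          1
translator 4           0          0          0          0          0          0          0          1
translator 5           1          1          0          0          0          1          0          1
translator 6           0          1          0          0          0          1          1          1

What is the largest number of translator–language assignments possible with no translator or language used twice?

A valid assignment of size 5: translator 1-language 3, translator 2-language 7, translator 3-language 8, translator 5-language 2, translator 6-language 6.
The set {translator 3, translator 4} has only 1 neighbour ({language 8}), so by Hall's theorem at most 5 of the 6 translators can be matched.

5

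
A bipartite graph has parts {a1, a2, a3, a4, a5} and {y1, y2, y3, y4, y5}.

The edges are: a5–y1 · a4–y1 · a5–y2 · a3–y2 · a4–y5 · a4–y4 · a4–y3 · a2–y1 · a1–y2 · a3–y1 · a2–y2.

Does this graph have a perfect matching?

The set {a1, a2, a3, a5} has only 2 neighbours ({y1, y2}), so by Hall's theorem at most 3 of the 5 left vertices can be matched.
Hence no matching covers every left vertex.

No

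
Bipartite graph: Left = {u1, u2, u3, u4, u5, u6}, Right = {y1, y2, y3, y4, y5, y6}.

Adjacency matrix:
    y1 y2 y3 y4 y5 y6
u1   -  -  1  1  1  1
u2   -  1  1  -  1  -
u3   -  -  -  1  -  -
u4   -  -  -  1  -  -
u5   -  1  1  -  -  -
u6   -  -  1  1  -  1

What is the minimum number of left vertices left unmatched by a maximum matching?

A valid assignment of size 5: u1-y6, u2-y5, u3-y4, u5-y2, u6-y3.
The set {u3, u4} has only 1 neighbour ({y4}), so by Hall's theorem at most 5 of the 6 left vertices can be matched.
That matches 5 of the 6, leaving 1 unmatched; no matching can do better.

1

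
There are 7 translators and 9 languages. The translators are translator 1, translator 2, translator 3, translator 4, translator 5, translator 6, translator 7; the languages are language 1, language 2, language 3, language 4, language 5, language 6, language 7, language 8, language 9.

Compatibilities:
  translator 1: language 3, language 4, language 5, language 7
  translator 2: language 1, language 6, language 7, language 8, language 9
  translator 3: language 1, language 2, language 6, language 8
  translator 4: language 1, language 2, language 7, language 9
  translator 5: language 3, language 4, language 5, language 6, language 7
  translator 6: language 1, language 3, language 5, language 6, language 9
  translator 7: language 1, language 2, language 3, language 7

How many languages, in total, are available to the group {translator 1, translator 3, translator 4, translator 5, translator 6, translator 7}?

9

The union of neighbours of {translator 1, translator 3, translator 4, translator 5, translator 6, translator 7} is {language 1, language 2, language 3, language 4, language 5, language 6, language 7, language 8, language 9}, which has 9 elements.
Since |N(S)| = 9 ≥ |S| = 6, Hall's condition holds for this subset.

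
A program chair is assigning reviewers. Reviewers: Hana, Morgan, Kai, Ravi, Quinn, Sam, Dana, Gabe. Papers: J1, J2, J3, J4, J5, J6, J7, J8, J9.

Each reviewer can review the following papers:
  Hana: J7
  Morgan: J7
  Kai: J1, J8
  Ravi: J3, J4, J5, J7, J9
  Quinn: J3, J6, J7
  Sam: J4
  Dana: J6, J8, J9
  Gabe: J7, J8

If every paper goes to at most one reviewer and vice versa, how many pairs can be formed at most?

For example, pair Hana→J7, Kai→J1, Ravi→J3, Quinn→J6, Sam→J4, Dana→J9, Gabe→J8.
The set {Hana, Morgan} has only 1 neighbour ({J7}), so by Hall's theorem at most 7 of the 8 reviewers can be matched.

7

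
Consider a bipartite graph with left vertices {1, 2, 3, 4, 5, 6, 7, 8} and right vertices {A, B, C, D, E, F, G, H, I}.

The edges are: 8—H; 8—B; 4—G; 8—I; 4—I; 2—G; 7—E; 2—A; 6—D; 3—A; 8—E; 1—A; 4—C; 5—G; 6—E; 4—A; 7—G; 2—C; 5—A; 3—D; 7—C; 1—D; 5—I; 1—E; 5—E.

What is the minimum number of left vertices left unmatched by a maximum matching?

1

For example, pair 1-D, 2-G, 3-A, 4-C, 5-I, 6-E, 8-B.
The set {1, 2, 3, 4, 5, 6, 7} has only 6 neighbours ({A, C, D, E, G, I}), so by Hall's theorem at most 7 of the 8 left vertices can be matched.
That matches 7 of the 8, leaving 1 unmatched; no matching can do better.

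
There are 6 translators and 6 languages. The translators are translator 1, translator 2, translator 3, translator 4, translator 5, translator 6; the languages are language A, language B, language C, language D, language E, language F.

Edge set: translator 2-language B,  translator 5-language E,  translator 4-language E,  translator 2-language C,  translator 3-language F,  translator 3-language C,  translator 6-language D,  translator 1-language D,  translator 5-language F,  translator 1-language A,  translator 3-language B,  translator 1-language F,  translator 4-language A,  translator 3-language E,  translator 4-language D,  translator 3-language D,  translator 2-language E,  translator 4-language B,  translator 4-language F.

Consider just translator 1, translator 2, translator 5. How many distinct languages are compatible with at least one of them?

The union of neighbours of {translator 1, translator 2, translator 5} is {language A, language B, language C, language D, language E, language F}, which has 6 elements.
Since |N(S)| = 6 ≥ |S| = 3, Hall's condition holds for this subset.

6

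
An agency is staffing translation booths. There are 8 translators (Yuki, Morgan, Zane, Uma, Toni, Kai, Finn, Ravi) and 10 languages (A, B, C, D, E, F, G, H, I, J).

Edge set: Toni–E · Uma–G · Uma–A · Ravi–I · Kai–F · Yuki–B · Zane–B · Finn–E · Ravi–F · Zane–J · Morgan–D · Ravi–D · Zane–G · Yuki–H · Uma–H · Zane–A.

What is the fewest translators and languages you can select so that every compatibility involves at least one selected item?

A maximum matching has 7 edges (e.g. Yuki–H, Morgan–D, Zane–B, Uma–G, Toni–E, Kai–F, Ravi–I).
By König's theorem the minimum vertex cover has the same size. One such cover is {Yuki, Morgan, Zane, Uma, Kai, Ravi, E}.

7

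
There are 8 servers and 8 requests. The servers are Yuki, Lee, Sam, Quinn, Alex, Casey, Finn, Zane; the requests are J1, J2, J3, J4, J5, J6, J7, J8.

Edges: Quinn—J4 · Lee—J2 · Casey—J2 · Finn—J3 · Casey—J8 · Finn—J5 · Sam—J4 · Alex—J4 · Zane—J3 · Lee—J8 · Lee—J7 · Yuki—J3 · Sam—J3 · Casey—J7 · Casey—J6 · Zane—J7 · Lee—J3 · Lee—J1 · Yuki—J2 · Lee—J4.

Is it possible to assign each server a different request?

No

The set {Quinn, Alex} has only 1 neighbour ({J4}), so by Hall's theorem at most 7 of the 8 servers can be matched.
Hence no matching covers every server.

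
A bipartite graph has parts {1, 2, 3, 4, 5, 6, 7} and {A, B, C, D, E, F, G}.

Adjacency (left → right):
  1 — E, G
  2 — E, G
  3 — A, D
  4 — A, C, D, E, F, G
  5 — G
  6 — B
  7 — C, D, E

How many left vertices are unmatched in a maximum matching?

One maximum matching: 1→G, 2→E, 3→D, 4→A, 6→B, 7→C.
The set {1, 2, 5} has only 2 neighbours ({E, G}), so by Hall's theorem at most 6 of the 7 left vertices can be matched.
That matches 6 of the 7, leaving 1 unmatched; no matching can do better.

1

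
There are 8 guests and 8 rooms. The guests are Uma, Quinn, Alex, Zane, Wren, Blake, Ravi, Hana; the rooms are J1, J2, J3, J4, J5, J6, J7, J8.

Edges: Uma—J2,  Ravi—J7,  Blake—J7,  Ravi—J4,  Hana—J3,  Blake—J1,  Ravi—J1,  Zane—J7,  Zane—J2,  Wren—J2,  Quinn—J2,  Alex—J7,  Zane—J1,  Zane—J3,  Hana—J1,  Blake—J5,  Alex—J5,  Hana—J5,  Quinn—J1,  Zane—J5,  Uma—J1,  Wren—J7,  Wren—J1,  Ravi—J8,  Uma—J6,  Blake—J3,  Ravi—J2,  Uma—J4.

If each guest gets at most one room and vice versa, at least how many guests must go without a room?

For example, pair Uma→J6, Quinn→J1, Alex→J5, Zane→J2, Wren→J7, Blake→J3, Ravi→J8.
The set {Quinn, Alex, Zane, Wren, Blake, Hana} has only 5 neighbours ({J1, J2, J3, J5, J7}), so by Hall's theorem at most 7 of the 8 guests can be matched.
That matches 7 of the 8, leaving 1 unmatched; no matching can do better.

1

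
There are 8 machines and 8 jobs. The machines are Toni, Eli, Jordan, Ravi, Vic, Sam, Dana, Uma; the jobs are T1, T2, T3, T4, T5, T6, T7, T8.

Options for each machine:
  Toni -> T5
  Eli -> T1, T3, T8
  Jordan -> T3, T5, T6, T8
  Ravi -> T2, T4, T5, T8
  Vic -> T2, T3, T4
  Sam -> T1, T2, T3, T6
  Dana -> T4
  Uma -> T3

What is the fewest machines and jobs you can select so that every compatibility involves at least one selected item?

The 7 edges Toni–T5, Eli–T1, Jordan–T3, Ravi–T8, Vic–T2, Sam–T6, Dana–T4 form a matching, so any vertex cover needs at least 7 vertices (one per matched edge).
Conversely {T1, T2, T3, T4, T5, T6, T8} meets every edge and has exactly 7 vertices, so 7 is optimal.

7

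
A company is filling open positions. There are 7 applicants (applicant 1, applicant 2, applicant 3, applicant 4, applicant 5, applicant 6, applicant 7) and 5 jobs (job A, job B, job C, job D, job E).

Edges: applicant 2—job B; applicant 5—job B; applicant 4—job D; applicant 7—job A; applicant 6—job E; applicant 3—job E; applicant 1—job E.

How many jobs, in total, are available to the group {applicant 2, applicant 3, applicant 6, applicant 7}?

3

The union of neighbours of {applicant 2, applicant 3, applicant 6, applicant 7} is {job A, job B, job E}, which has 3 elements.
Since |N(S)| = 3 < |S| = 4, Hall's condition fails for this subset.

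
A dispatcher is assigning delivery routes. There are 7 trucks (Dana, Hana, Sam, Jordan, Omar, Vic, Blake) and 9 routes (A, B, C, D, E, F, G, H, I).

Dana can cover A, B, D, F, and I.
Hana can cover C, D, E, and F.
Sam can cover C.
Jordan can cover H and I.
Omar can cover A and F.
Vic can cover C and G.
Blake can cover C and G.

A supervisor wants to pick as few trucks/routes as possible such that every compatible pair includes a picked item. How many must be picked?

6

{Dana, Hana, Jordan, Omar, C, G} is a vertex cover of size 6: every edge has an endpoint in this set.
No smaller cover exists because Dana–A, Hana–E, Sam–C, Jordan–H, Omar–F, Vic–G is a matching of size 6, and a cover must include an endpoint of each of these disjoint edges (König's theorem).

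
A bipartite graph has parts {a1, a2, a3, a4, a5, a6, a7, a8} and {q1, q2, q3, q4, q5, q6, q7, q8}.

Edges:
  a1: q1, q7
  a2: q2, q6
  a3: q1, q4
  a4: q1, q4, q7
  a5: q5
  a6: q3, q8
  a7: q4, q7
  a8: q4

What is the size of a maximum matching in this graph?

A valid assignment of size 6: a1→q7, a2→q2, a3→q1, a4→q4, a5→q5, a6→q8.
The set {a1, a3, a4, a7, a8} has only 3 neighbours ({q1, q4, q7}), so by Hall's theorem at most 6 of the 8 left vertices can be matched.

6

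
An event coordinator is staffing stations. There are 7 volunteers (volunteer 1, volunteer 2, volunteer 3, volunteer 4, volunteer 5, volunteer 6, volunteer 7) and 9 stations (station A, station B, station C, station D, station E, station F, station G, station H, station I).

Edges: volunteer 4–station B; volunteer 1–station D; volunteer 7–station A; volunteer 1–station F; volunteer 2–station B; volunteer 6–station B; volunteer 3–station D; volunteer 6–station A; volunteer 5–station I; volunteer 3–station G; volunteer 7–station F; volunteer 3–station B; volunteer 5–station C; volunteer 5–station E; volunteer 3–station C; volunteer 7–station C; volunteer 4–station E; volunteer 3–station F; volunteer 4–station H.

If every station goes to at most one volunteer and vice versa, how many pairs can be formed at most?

7

For example, pair volunteer 1-station D, volunteer 2-station B, volunteer 3-station F, volunteer 4-station H, volunteer 5-station E, volunteer 6-station A, volunteer 7-station C.
This saturates every volunteer, so 7 is the maximum.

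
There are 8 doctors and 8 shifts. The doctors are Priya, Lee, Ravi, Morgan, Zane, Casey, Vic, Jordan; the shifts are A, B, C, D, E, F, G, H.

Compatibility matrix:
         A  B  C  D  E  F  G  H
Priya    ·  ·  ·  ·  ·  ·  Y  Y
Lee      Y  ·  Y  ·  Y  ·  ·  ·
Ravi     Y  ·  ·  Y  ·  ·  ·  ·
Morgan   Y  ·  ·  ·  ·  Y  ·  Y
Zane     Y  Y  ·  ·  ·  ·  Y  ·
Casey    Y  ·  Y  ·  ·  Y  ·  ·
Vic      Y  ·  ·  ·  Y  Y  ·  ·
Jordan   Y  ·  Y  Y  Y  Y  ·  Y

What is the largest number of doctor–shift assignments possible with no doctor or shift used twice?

For example, pair Priya→G, Lee→C, Ravi→D, Morgan→H, Zane→B, Casey→F, Vic→E, Jordan→A.
This saturates every doctor, so 8 is the maximum.

8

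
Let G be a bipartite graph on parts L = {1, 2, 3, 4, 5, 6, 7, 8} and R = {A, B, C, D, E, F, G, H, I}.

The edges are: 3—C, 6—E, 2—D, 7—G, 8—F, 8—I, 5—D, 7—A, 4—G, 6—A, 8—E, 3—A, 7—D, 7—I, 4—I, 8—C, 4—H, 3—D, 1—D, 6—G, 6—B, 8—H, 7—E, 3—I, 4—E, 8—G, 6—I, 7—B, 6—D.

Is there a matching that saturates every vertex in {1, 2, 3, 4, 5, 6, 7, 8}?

No

The set {1, 2, 5} has only 1 neighbour ({D}), so by Hall's theorem at most 6 of the 8 left vertices can be matched.
Hence no matching covers every left vertex.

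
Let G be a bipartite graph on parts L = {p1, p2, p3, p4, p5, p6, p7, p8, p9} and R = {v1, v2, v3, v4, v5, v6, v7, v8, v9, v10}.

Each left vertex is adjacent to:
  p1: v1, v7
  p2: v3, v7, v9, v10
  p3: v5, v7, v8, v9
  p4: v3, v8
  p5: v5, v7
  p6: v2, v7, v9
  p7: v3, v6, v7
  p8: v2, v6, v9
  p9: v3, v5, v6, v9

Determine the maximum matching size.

9

A valid assignment of size 9: p1→v1, p2→v10, p3→v8, p4→v3, p5→v5, p6→v2, p7→v7, p8→v9, p9→v6.
All 9 left vertices are matched, so no larger matching exists.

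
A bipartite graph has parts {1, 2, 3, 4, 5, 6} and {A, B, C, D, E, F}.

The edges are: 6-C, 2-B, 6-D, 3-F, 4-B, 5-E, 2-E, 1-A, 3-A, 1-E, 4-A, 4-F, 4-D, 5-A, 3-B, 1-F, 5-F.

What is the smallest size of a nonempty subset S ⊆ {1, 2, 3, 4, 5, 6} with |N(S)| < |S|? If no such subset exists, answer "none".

A matching saturating every left vertex exists, for instance 1→A, 2→B, 3→F, 4→D, 5→E, 6→C.
By Hall's marriage theorem, this means |N(S)| ≥ |S| for every subset S, so no violating subset exists.

none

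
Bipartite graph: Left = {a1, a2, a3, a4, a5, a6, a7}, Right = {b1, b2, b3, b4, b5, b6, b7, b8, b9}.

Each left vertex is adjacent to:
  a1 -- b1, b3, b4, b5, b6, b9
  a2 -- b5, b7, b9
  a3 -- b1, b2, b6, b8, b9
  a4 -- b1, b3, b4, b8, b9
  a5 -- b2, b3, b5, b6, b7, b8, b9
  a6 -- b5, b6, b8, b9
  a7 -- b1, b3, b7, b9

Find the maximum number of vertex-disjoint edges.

7

A valid assignment of size 7: a1-b6, a2-b7, a3-b2, a4-b1, a5-b8, a6-b5, a7-b3.
This saturates every left vertex, so 7 is the maximum.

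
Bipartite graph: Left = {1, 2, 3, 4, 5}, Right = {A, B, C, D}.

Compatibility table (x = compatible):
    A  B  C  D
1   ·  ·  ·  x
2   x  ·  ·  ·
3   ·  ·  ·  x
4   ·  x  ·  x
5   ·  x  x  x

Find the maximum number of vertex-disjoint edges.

4

For example, pair 1→D, 2→A, 4→B, 5→C.
The set {1, 3} has only 1 neighbour ({D}), so by Hall's theorem at most 4 of the 5 left vertices can be matched.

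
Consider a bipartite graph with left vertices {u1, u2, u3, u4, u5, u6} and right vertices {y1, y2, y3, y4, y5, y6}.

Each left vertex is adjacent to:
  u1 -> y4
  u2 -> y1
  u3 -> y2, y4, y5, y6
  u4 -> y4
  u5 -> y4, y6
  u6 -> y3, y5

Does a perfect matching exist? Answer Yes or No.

The set {u1, u4} has only 1 neighbour ({y4}), so by Hall's theorem at most 5 of the 6 left vertices can be matched.
Hence no matching covers every left vertex.

No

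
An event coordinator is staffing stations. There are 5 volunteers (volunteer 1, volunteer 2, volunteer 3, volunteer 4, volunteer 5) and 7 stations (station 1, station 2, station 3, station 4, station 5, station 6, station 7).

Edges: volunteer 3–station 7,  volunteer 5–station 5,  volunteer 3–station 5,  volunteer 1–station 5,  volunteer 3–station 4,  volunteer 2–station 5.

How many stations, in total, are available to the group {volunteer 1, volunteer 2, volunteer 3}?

3

The union of neighbours of {volunteer 1, volunteer 2, volunteer 3} is {station 4, station 5, station 7}, which has 3 elements.
Since |N(S)| = 3 ≥ |S| = 3, Hall's condition holds for this subset.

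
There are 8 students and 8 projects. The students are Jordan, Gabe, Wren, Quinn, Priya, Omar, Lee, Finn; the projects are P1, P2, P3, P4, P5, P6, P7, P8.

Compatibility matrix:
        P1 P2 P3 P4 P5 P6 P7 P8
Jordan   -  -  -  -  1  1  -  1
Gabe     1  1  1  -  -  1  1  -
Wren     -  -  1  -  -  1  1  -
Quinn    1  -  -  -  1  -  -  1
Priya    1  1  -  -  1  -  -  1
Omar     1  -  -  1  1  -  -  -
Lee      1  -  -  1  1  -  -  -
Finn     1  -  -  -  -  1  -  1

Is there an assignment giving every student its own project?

One maximum matching: Jordan-P6, Gabe-P3, Wren-P7, Quinn-P8, Priya-P2, Omar-P4, Lee-P5, Finn-P1.
All 8 students are covered.

Yes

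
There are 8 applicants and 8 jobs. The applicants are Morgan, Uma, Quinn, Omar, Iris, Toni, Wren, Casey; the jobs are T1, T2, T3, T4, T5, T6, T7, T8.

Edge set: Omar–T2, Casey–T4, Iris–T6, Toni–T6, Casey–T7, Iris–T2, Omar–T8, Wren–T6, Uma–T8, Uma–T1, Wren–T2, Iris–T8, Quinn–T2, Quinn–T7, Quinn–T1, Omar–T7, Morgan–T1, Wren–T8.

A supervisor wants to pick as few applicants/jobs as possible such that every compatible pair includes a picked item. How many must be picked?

A maximum matching has 6 edges (e.g. Morgan–T1, Uma–T8, Quinn–T2, Omar–T7, Iris–T6, Casey–T4).
By König's theorem the minimum vertex cover has the same size. One such cover is {Casey, T1, T2, T6, T7, T8}.

6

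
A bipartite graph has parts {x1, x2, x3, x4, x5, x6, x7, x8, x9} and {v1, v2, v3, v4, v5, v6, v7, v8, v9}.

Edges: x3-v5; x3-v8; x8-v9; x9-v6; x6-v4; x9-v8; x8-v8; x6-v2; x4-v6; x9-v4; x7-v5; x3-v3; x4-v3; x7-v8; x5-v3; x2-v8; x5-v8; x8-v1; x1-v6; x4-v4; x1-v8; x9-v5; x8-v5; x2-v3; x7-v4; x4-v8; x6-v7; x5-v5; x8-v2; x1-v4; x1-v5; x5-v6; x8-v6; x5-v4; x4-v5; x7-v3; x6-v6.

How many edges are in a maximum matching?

7

A valid assignment of size 7: x1–v4, x2–v8, x3–v5, x4–v6, x5–v3, x6–v7, x8–v2.
The set {x1, x2, x3, x4, x5, x7, x9} has only 5 neighbours ({v3, v4, v5, v6, v8}), so by Hall's theorem at most 7 of the 9 left vertices can be matched.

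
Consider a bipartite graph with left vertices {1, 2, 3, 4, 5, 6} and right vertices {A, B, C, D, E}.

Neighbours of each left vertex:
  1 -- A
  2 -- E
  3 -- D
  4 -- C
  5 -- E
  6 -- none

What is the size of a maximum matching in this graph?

4

For example, pair 1→A, 2→E, 3→D, 4→C.
The set {2, 5, 6} has only 1 neighbour ({E}), so by Hall's theorem at most 4 of the 6 left vertices can be matched.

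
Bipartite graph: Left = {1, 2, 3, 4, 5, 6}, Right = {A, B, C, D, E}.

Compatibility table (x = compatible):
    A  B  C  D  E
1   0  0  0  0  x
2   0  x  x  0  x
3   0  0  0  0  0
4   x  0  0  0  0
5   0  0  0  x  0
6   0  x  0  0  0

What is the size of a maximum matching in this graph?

For example, pair 1→E, 2→C, 4→A, 5→D, 6→B.
The set {3} has only 0 neighbours (∅), so by Hall's theorem at most 5 of the 6 left vertices can be matched.

5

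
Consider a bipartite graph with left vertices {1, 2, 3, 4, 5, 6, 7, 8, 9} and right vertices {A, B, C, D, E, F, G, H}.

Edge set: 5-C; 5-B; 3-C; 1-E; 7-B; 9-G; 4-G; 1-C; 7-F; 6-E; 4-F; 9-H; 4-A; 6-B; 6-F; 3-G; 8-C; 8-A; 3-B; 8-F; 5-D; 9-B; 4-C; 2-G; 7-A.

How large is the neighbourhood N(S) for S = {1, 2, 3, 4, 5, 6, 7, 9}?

8

The union of neighbours of {1, 2, 3, 4, 5, 6, 7, 9} is {A, B, C, D, E, F, G, H}, which has 8 elements.
Since |N(S)| = 8 ≥ |S| = 8, Hall's condition holds for this subset.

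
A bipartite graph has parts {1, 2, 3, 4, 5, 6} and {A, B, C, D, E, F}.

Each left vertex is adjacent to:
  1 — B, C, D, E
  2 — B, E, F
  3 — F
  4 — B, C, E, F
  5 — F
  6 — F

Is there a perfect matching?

The set {3, 5, 6} has only 1 neighbour ({F}), so by Hall's theorem at most 4 of the 6 left vertices can be matched.
Hence no matching covers every left vertex.

No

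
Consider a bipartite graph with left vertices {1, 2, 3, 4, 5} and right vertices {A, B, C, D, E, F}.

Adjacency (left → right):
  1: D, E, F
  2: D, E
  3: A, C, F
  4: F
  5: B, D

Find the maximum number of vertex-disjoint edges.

5

One maximum matching: 1–D, 2–E, 3–C, 4–F, 5–B.
This saturates every left vertex, so 5 is the maximum.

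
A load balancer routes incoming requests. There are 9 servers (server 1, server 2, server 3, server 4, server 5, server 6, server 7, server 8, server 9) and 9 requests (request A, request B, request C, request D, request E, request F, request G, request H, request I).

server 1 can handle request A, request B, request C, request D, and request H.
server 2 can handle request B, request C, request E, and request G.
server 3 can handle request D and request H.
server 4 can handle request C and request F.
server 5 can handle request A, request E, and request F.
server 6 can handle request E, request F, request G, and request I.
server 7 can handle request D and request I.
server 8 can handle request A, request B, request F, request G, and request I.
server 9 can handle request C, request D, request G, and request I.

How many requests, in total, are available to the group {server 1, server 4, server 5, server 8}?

9

The union of neighbours of {server 1, server 4, server 5, server 8} is {request A, request B, request C, request D, request E, request F, request G, request H, request I}, which has 9 elements.
Since |N(S)| = 9 ≥ |S| = 4, Hall's condition holds for this subset.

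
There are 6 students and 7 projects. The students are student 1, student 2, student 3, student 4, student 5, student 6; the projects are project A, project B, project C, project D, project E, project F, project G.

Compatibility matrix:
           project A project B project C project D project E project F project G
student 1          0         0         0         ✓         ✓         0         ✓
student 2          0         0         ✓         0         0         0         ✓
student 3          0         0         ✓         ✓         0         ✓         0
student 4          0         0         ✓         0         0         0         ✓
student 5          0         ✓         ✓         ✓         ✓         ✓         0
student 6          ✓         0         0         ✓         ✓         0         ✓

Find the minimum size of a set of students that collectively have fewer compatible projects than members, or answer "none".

A matching saturating every student exists, for instance student 1→project D, student 2→project G, student 3→project F, student 4→project C, student 5→project B, student 6→project E.
By Hall's marriage theorem, this means |N(S)| ≥ |S| for every subset S, so no violating subset exists.

none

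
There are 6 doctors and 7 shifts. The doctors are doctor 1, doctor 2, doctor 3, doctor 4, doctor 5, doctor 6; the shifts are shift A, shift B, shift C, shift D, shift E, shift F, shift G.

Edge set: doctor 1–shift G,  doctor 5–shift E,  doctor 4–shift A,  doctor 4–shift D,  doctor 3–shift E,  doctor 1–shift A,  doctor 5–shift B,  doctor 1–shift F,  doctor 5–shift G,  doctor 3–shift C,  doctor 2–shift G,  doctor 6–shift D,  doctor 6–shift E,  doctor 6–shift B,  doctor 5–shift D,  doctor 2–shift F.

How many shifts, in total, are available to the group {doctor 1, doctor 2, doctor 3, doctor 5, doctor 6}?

7

The union of neighbours of {doctor 1, doctor 2, doctor 3, doctor 5, doctor 6} is {shift A, shift B, shift C, shift D, shift E, shift F, shift G}, which has 7 elements.
Since |N(S)| = 7 ≥ |S| = 5, Hall's condition holds for this subset.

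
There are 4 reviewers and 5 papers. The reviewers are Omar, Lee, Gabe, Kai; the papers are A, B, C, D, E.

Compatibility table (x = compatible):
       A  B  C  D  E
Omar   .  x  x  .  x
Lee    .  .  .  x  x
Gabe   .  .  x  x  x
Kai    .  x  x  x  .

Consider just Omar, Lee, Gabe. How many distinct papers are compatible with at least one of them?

4

The union of neighbours of {Omar, Lee, Gabe} is {B, C, D, E}, which has 4 elements.
Since |N(S)| = 4 ≥ |S| = 3, Hall's condition holds for this subset.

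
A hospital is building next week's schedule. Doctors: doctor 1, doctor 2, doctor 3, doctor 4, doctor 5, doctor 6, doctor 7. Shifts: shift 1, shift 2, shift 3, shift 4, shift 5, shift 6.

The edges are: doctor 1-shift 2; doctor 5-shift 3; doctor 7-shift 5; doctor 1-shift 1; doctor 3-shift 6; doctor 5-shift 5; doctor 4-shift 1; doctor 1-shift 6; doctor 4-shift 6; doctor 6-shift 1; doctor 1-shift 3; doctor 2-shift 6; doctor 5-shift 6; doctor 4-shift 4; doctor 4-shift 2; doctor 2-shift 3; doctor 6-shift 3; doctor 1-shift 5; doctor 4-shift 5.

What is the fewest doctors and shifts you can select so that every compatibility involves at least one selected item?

6

{doctor 1, doctor 4, doctor 6, shift 3, shift 5, shift 6} is a vertex cover of size 6: every edge has an endpoint in this set.
No smaller cover exists because doctor 1–shift 2, doctor 2–shift 3, doctor 3–shift 6, doctor 4–shift 4, doctor 5–shift 5, doctor 6–shift 1 is a matching of size 6, and a cover must include an endpoint of each of these disjoint edges (König's theorem).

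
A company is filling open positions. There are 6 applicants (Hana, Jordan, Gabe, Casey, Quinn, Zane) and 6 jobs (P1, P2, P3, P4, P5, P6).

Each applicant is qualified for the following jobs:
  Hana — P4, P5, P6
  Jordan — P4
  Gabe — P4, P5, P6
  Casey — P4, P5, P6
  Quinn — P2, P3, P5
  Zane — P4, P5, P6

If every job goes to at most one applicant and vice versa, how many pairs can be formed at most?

4

For example, pair Hana–P6, Jordan–P4, Gabe–P5, Quinn–P3.
The set {Hana, Jordan, Gabe, Casey, Zane} has only 3 neighbours ({P4, P5, P6}), so by Hall's theorem at most 4 of the 6 applicants can be matched.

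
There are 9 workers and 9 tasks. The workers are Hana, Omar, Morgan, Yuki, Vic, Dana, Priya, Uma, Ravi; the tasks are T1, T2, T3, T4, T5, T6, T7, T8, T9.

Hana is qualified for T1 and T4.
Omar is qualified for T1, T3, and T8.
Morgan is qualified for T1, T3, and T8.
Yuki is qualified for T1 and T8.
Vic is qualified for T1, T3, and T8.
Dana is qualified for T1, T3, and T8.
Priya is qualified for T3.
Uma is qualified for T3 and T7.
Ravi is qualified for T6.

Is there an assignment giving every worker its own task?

No

The set {Omar, Morgan, Yuki, Vic, Dana, Priya} has only 3 neighbours ({T1, T3, T8}), so by Hall's theorem at most 6 of the 9 workers can be matched.
Hence no matching covers every worker.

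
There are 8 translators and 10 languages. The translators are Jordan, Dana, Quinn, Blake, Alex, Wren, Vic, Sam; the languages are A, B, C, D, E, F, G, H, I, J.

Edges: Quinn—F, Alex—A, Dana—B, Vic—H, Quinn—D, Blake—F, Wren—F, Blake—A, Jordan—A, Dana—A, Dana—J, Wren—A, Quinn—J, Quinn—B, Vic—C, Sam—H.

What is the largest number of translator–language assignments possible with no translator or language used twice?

6

For example, pair Jordan-A, Dana-J, Quinn-B, Blake-F, Vic-C, Sam-H.
The set {Jordan, Blake, Alex, Wren} has only 2 neighbours ({A, F}), so by Hall's theorem at most 6 of the 8 translators can be matched.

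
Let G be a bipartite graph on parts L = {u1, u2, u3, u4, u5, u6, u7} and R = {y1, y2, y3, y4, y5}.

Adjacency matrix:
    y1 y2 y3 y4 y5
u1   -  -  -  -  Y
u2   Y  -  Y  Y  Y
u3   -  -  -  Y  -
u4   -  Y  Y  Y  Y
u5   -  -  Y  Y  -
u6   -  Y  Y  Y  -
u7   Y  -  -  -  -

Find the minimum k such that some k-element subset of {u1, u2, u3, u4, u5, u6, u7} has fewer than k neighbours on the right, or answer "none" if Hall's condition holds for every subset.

Take S = {u1, u2, u3, u5, u7}. Its neighbourhood is {y1, y3, y4, y5}, so |N(S)| = 4 < |S| = 5.
Every subset of size less than 5 has at least as many neighbours as members, so 5 is the minimum.

5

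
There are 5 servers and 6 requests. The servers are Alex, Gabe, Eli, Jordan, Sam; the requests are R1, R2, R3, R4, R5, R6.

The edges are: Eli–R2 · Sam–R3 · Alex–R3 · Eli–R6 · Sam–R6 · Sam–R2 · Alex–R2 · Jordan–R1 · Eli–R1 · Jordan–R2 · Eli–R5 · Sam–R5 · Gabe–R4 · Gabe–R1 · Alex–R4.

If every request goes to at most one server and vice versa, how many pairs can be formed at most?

5

A valid assignment of size 5: Alex→R2, Gabe→R4, Eli→R5, Jordan→R1, Sam→R3.
This saturates every server, so 5 is the maximum.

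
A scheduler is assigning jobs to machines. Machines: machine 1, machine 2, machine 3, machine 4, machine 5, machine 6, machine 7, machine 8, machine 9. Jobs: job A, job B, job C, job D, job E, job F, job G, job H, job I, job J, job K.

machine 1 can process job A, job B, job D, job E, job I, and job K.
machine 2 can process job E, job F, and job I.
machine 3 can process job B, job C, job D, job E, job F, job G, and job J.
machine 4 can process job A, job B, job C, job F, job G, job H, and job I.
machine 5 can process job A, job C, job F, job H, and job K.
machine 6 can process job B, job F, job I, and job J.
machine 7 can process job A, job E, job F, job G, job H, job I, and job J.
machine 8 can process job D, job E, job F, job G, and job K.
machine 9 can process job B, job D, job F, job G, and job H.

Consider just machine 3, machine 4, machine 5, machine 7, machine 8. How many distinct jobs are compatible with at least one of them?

The union of neighbours of {machine 3, machine 4, machine 5, machine 7, machine 8} is {job A, job B, job C, job D, job E, job F, job G, job H, job I, job J, job K}, which has 11 elements.
Since |N(S)| = 11 ≥ |S| = 5, Hall's condition holds for this subset.

11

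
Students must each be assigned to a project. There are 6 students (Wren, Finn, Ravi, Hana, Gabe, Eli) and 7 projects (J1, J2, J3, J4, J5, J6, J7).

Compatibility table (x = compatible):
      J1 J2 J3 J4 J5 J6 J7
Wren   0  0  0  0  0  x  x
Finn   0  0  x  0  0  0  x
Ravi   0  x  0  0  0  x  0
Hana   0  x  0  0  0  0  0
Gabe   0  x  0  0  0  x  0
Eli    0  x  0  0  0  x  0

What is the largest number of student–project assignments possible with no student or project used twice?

4

A valid assignment of size 4: Wren-J7, Finn-J3, Ravi-J6, Hana-J2.
The set {Ravi, Hana, Gabe, Eli} has only 2 neighbours ({J2, J6}), so by Hall's theorem at most 4 of the 6 students can be matched.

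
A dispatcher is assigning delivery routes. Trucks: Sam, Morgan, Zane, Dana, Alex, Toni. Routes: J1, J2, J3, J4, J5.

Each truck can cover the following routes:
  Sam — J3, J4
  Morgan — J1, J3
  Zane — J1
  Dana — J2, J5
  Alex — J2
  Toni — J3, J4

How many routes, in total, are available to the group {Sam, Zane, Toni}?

The union of neighbours of {Sam, Zane, Toni} is {J1, J3, J4}, which has 3 elements.
Since |N(S)| = 3 ≥ |S| = 3, Hall's condition holds for this subset.

3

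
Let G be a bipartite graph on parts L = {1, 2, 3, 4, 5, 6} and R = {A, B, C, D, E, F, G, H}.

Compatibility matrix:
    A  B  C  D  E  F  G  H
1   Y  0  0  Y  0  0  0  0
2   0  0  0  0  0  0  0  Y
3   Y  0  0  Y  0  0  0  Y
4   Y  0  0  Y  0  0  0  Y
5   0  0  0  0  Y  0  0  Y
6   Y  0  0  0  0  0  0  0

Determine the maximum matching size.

4

For example, pair 1-A, 2-H, 3-D, 5-E.
The set {1, 2, 3, 4, 6} has only 3 neighbours ({A, D, H}), so by Hall's theorem at most 4 of the 6 left vertices can be matched.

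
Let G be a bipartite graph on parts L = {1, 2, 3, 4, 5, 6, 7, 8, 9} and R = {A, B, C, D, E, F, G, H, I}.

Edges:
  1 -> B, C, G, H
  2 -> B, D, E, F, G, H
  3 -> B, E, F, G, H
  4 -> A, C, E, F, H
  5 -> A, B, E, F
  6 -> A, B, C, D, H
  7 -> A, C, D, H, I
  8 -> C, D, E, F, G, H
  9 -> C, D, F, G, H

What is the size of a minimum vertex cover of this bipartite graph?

The 9 edges 1–C, 2–B, 3–H, 4–A, 5–F, 6–D, 7–I, 8–E, 9–G form a matching, so any vertex cover needs at least 9 vertices (one per matched edge).
Conversely {1, 2, 3, 4, 5, 6, 7, 8, 9} meets every edge and has exactly 9 vertices, so 9 is optimal.

9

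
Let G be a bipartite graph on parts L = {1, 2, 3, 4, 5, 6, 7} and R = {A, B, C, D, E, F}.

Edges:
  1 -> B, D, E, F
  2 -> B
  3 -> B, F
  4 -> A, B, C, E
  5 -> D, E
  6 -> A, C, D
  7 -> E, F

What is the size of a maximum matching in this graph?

6

A valid assignment of size 6: 1-D, 2-B, 3-F, 4-A, 5-E, 6-C.
The set {1, 2, 3, 5, 7} has only 4 neighbours ({B, D, E, F}), so by Hall's theorem at most 6 of the 7 left vertices can be matched.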